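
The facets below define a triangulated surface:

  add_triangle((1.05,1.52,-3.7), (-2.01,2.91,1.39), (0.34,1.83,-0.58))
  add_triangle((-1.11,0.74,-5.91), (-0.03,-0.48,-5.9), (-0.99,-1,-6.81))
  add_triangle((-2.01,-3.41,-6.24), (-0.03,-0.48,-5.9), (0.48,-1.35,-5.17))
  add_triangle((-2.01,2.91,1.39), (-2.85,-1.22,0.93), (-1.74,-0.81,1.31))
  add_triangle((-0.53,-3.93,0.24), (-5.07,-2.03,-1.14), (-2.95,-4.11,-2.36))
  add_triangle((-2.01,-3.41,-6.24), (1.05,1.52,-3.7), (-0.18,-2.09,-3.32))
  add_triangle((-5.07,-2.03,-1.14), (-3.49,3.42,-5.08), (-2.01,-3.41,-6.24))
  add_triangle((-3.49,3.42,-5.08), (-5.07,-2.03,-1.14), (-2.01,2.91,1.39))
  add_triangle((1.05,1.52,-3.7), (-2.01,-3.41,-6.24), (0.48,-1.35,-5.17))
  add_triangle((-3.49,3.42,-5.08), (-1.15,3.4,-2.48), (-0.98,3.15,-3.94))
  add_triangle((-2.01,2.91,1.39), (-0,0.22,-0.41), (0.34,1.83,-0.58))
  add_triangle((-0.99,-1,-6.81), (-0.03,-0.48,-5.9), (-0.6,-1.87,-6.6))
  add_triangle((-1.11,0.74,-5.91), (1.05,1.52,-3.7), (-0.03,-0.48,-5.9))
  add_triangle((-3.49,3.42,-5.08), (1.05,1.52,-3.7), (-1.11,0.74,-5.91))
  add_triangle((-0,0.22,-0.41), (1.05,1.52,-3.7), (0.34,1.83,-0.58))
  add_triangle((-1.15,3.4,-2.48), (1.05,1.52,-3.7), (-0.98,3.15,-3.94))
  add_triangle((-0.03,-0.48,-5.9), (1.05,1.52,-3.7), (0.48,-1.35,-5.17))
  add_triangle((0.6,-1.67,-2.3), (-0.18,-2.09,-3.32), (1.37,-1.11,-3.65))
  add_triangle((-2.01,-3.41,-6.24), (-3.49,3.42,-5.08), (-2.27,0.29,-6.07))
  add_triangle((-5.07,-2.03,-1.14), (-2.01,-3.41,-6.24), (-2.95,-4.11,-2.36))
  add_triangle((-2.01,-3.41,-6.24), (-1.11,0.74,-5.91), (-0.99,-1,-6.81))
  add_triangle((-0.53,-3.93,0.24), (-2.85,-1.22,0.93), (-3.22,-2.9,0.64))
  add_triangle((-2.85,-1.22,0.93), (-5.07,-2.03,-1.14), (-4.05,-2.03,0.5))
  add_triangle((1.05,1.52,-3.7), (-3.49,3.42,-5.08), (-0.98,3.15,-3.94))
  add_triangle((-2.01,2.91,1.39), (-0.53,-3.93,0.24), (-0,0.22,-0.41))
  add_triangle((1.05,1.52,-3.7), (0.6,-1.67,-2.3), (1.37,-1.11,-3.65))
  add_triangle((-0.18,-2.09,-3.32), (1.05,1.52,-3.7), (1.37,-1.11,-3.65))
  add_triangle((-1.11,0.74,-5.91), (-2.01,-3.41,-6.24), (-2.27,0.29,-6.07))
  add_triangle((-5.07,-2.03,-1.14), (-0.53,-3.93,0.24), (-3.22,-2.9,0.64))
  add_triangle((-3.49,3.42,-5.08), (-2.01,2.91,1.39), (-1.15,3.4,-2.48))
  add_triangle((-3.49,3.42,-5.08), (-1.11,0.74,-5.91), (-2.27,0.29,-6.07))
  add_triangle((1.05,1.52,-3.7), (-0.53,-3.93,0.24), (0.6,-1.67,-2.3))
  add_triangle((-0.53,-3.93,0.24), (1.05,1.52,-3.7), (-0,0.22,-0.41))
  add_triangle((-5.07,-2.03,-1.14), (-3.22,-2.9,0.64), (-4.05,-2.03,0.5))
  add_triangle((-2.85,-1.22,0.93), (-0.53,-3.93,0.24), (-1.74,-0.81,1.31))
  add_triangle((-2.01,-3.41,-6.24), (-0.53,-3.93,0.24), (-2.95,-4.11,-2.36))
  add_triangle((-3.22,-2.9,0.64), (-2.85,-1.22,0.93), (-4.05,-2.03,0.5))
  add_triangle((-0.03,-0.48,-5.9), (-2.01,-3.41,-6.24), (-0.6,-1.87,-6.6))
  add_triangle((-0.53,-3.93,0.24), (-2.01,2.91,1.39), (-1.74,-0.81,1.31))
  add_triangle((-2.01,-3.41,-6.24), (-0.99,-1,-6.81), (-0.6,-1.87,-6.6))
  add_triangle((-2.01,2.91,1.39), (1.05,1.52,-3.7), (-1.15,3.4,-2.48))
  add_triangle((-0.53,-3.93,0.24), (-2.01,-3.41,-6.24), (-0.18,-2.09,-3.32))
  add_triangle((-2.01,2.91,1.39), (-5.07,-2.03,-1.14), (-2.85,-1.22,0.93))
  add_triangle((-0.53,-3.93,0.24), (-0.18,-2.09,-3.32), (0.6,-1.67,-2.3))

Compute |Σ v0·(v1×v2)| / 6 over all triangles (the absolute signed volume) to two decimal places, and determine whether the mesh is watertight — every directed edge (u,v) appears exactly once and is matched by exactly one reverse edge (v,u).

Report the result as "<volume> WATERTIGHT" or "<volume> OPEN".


150.39 WATERTIGHT

Per-triangle v0·(v1×v2)/6:
  t1: +1.9623
  t2: +1.6205
  t3: +3.2529
  t4: +1.3520
  t5: +6.2191
  t6: +3.9191
  t7: +33.0169
  t8: +20.9808
  t9: -4.4630
  t10: +2.2966
  t11: -0.2935
  t12: +1.0039
  t13: +3.2169
  t14: +7.4244
  t15: -0.1198
  t16: +1.3302
  t17: +1.8834
  t18: +0.6690
  t19: +4.9255
  t20: +10.5896
  t21: +2.7226
  t22: +0.7709
  t23: +0.4481
  t24: +2.9325
  t25: -0.6545
  t26: -0.6237
  t27: +2.5175
  t28: +4.2769
  t29: +3.7963
  t30: +6.1470
  t31: +4.2726
  t32: -0.6203
  t33: -0.2896
  t34: +1.4493
  t35: +1.3035
  t36: +7.4676
  t37: +0.5360
  t38: -0.9766
  t39: -0.3090
  t40: +2.1451
  t41: +1.6071
  t42: +3.9307
  t43: +5.0536
  t44: +1.7033
Σ = +150.3935 → |volume| = 150.39

Directed edges: 132 total, each appears once with its reverse present → watertight.


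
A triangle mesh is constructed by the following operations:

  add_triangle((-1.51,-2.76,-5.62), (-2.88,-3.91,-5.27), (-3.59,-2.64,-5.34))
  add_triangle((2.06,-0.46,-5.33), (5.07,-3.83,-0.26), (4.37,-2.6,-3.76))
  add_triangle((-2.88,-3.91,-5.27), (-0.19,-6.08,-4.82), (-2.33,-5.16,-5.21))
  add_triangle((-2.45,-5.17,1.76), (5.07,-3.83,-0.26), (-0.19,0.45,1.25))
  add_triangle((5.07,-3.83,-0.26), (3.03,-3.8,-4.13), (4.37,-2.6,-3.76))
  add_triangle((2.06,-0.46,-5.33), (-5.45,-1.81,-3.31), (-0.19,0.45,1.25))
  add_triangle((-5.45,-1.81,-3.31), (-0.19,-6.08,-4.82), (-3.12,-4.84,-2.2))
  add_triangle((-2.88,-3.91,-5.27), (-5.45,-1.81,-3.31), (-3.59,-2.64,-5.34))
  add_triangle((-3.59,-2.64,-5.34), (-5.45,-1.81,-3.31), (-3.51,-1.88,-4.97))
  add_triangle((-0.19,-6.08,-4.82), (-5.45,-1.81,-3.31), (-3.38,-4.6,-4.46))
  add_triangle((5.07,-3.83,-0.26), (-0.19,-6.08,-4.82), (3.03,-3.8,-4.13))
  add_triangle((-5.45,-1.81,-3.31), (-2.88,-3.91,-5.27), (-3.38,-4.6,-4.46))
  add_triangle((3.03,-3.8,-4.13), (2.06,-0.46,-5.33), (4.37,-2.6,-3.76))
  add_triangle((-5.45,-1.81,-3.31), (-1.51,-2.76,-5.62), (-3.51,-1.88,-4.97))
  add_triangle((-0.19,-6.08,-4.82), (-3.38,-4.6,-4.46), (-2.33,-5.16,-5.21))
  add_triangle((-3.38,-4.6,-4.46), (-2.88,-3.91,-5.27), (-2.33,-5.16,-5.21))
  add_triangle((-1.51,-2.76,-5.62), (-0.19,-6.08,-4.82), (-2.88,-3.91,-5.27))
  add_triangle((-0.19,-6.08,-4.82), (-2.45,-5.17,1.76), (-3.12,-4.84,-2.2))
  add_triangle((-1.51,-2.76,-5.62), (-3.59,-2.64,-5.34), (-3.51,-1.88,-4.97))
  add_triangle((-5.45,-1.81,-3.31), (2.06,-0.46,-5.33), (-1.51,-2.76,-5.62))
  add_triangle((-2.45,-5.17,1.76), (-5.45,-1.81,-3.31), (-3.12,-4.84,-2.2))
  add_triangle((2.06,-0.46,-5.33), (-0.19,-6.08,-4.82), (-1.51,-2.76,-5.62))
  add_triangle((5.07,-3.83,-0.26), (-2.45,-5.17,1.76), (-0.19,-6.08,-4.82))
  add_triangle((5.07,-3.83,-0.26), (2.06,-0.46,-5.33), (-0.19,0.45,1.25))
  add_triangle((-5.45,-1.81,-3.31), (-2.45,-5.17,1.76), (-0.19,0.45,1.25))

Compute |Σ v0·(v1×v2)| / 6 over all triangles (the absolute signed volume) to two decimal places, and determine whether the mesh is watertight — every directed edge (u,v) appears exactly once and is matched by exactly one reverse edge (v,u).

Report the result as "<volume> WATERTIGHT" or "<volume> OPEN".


Per-triangle v0·(v1×v2)/6:
  t1: +2.6445
  t2: +0.1797
  t3: +1.6415
  t4: +7.7811
  t5: +6.8698
  t6: +1.6482
  t7: +14.5876
  t8: +3.8467
  t9: +1.6823
  t10: -1.7043
  t11: +14.7352
  t12: +4.6634
  t13: +6.0243
  t14: -2.7713
  t15: +1.8834
  t16: +1.6583
  t17: +6.4598
  t18: +13.8285
  t19: +1.1677
  t20: +8.6135
  t21: +12.4295
  t22: +14.3778
  t23: +37.2477
  t24: +2.5017
  t25: +6.9166
Σ = +168.9133 → |volume| = 168.91

Directed edges: 75 total; 3 unmatched, e.g. (-0.19,-6.08,-4.82)→(3.03,-3.8,-4.13) → open.

168.91 OPEN


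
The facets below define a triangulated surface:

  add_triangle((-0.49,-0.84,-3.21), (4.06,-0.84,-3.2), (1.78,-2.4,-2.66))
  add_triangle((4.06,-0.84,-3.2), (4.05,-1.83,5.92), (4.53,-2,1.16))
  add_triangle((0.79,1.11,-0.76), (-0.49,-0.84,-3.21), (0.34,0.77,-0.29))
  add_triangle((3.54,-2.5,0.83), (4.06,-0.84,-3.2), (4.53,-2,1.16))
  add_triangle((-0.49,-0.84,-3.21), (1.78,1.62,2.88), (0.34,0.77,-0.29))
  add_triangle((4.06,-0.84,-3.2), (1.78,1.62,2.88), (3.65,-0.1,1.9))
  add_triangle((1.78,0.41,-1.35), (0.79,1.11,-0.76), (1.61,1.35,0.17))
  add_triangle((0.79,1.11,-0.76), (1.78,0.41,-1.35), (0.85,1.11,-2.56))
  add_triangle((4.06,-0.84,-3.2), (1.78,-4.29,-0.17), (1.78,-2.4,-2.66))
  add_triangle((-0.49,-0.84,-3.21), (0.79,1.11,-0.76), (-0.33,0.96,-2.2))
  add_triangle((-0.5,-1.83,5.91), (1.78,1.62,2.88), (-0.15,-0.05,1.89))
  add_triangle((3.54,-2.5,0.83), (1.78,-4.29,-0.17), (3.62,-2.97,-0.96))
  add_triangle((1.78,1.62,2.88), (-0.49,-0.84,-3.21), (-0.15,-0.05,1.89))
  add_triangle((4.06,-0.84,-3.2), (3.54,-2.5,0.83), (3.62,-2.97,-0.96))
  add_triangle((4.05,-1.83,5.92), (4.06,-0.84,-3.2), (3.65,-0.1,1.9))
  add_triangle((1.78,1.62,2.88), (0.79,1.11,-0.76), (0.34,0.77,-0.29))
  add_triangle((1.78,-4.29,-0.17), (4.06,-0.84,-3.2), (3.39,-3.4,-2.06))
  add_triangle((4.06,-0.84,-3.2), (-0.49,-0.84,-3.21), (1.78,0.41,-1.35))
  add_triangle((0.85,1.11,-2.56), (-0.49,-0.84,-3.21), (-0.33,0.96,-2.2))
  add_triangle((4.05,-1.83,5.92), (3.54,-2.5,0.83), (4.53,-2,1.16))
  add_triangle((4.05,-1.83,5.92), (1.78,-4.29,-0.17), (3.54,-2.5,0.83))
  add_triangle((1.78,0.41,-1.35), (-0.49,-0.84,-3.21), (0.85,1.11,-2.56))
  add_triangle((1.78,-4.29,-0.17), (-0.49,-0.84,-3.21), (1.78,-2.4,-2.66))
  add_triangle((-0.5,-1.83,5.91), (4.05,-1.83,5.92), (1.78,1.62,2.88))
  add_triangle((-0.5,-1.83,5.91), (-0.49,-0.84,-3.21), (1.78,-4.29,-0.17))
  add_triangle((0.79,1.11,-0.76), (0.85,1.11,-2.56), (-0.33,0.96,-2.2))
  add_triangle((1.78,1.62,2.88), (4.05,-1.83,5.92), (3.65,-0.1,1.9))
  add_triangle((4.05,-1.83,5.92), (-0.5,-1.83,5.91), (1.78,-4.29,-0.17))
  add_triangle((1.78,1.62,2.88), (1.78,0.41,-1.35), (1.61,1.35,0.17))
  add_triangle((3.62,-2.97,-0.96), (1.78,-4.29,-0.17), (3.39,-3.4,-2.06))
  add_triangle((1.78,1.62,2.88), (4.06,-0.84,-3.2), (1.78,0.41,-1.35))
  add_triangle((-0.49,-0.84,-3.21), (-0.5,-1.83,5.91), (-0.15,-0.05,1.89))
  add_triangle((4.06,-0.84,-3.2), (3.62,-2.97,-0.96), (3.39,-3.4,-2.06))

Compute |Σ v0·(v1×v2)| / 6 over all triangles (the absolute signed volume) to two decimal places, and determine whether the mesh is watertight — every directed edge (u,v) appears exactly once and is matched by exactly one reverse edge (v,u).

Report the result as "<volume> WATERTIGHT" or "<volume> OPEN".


Per-triangle v0·(v1×v2)/6:
  t1: +4.1433
  t2: +3.3773
  t3: +0.1409
  t4: +3.0546
  t5: -0.4285
  t6: +4.5280
  t7: +0.4297
  t8: +0.4837
  t9: +5.0309
  t10: -0.7403
  t11: +1.0424
  t12: +3.0934
  t13: -0.1873
  t14: +3.1763
  t15: +7.2464
  t16: +0.1810
  t17: -0.6276
  t18: +1.8601
  t19: +1.0139
  t20: +3.4571
  t21: +8.5373
  t22: +1.3846
  t23: +3.3190
  t24: +11.2531
  t25: +6.4471
  t26: +0.3545
  t27: +5.9124
  t28: +19.4716
  t29: +0.7294
  t30: +2.0948
  t31: +2.1843
  t32: +0.3836
  t33: +2.5375
Σ = +104.8845 → |volume| = 104.88

Directed edges: 99 total; 3 unmatched, e.g. (0.79,1.11,-0.76)→(1.61,1.35,0.17) → open.

104.88 OPEN


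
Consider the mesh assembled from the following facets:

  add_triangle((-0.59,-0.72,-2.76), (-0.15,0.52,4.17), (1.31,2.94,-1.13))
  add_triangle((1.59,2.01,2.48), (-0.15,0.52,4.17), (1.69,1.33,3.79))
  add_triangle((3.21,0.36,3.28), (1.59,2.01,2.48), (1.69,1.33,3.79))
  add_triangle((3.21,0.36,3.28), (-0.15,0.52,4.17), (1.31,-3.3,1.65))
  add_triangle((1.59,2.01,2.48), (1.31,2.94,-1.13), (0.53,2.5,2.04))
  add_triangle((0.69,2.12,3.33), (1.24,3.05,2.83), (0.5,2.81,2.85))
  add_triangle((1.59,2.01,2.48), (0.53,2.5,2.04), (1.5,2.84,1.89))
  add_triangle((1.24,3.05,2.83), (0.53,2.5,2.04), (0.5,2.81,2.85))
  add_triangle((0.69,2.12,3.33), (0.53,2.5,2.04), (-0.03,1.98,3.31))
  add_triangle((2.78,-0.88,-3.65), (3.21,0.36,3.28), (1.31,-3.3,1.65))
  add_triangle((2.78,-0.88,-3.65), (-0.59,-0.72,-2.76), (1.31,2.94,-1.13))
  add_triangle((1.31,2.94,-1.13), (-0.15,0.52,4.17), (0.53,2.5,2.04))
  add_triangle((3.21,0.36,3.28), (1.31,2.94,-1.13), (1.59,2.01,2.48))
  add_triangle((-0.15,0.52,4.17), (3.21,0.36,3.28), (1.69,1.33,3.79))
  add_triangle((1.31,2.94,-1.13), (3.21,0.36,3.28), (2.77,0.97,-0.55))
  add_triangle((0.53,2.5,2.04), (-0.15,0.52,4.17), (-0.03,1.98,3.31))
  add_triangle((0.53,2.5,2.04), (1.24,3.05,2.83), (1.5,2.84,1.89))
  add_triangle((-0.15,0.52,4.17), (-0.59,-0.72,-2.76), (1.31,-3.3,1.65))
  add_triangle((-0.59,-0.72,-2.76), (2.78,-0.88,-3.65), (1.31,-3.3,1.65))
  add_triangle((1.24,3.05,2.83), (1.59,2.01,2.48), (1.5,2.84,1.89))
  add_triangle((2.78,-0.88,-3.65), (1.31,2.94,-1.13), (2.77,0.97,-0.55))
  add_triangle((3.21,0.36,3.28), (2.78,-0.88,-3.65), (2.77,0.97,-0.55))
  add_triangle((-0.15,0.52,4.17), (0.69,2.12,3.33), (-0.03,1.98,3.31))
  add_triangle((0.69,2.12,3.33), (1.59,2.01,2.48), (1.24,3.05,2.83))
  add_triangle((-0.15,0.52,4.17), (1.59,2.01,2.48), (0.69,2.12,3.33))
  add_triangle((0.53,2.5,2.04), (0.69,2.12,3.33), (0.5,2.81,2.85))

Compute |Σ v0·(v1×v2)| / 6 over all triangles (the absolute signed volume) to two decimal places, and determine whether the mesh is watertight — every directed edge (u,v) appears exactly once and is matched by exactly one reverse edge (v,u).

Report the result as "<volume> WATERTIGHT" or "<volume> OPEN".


60.30 WATERTIGHT

Per-triangle v0·(v1×v2)/6:
  t1: +1.1444
  t2: +1.1581
  t3: +1.4999
  t4: +8.0620
  t5: +1.9517
  t6: +0.4239
  t7: -0.5215
  t8: +0.1513
  t9: +0.4697
  t10: +12.1679
  t11: +5.2461
  t12: -0.6891
  t13: +3.6972
  t14: +2.0453
  t15: +4.1806
  t16: -0.5182
  t17: +0.2333
  t18: +2.0371
  t19: +6.1412
  t20: +0.4007
  t21: +4.2932
  t22: +4.4449
  t23: +0.7765
  t24: +0.5892
  t25: +1.0323
  t26: -0.1197
Σ = +60.2981 → |volume| = 60.30

Directed edges: 78 total, each appears once with its reverse present → watertight.


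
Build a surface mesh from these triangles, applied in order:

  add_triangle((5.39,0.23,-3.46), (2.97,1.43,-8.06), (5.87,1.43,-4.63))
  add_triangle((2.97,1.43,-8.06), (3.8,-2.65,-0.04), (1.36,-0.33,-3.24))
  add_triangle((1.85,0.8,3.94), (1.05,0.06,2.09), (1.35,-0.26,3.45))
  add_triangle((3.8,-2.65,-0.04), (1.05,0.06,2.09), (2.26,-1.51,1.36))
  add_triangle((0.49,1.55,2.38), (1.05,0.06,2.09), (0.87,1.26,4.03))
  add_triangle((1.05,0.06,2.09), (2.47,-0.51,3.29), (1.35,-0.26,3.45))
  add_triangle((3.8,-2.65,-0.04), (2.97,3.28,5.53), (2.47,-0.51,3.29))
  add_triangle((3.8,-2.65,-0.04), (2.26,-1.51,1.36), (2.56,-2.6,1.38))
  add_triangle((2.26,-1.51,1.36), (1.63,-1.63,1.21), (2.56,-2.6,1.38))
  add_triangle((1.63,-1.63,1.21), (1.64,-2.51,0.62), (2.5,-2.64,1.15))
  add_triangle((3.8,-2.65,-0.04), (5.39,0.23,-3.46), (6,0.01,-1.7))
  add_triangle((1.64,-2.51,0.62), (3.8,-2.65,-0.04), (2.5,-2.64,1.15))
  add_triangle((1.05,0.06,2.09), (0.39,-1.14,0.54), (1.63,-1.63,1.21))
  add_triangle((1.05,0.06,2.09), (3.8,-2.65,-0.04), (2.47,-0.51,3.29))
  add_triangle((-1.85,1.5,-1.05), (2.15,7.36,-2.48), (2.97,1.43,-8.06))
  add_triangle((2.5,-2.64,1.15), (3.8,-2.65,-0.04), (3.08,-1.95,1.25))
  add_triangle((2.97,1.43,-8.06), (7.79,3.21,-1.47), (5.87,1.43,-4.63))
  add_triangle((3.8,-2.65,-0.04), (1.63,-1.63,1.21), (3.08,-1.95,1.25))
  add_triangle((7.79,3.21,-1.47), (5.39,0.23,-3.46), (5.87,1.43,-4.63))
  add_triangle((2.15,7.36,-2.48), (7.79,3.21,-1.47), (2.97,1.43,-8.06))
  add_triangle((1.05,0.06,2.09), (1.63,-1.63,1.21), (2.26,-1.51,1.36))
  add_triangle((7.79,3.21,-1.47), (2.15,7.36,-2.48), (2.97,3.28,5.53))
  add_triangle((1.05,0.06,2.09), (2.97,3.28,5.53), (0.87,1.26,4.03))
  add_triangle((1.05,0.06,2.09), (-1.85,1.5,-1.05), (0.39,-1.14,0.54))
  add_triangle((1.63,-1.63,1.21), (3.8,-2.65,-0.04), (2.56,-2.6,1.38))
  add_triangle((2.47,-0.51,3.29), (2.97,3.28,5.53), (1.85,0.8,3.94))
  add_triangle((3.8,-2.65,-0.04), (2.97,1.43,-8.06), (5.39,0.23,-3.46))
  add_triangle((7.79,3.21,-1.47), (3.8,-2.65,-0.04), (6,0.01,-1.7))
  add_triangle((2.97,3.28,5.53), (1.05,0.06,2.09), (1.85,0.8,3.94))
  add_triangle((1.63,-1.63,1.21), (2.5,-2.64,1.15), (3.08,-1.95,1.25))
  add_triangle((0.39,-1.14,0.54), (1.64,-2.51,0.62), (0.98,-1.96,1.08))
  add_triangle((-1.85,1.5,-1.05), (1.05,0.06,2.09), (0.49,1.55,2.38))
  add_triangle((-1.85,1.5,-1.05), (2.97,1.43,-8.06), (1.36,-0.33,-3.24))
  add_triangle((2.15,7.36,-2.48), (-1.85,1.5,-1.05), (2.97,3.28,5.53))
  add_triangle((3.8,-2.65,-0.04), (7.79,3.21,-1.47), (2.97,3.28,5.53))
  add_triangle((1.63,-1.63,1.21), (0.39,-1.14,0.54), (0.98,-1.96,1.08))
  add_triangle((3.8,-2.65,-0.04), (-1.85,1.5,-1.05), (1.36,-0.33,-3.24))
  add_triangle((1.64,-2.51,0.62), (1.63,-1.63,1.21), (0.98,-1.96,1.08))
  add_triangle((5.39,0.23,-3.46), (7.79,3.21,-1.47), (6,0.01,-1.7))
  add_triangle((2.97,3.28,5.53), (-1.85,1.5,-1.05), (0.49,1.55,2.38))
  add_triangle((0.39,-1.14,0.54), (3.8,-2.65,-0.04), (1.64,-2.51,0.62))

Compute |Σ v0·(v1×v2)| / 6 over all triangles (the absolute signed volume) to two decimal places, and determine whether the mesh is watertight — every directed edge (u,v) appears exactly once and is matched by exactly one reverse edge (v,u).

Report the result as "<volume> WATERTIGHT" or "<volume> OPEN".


Per-triangle v0·(v1×v2)/6:
  t1: +5.5112
  t2: +4.0081
  t3: -0.1079
  t4: +0.6064
  t5: -0.3146
  t6: -0.1829
  t7: +6.9676
  t8: +0.7729
  t9: +0.1095
  t10: +0.1441
  t11: +4.9051
  t12: +0.6560
  t13: +0.3426
  t14: -0.0504
  t15: +22.9755
  t16: +0.8756
  t17: +10.5710
  t18: -0.5545
  t19: +5.9690
  t20: +62.4821
  t21: +0.3628
  t22: +56.7307
  t23: +1.3318
  t24: +0.4690
  t25: -0.1937
  t26: +1.5995
  t27: +12.7361
  t28: +5.2724
  t29: -0.1866
  t30: +0.2561
  t31: +0.0560
  t32: +0.3064
  t33: +2.4258
  t34: +17.2800
  t35: +35.1441
  t36: -0.0051
  t37: -0.0099
  t38: +0.2424
  t39: +6.3422
  t40: +1.3782
  t41: -0.1205
Σ = +267.1043 → |volume| = 267.10

Directed edges: 123 total; 9 unmatched, e.g. (1.35,-0.26,3.45)→(1.85,0.8,3.94) → open.

267.10 OPEN


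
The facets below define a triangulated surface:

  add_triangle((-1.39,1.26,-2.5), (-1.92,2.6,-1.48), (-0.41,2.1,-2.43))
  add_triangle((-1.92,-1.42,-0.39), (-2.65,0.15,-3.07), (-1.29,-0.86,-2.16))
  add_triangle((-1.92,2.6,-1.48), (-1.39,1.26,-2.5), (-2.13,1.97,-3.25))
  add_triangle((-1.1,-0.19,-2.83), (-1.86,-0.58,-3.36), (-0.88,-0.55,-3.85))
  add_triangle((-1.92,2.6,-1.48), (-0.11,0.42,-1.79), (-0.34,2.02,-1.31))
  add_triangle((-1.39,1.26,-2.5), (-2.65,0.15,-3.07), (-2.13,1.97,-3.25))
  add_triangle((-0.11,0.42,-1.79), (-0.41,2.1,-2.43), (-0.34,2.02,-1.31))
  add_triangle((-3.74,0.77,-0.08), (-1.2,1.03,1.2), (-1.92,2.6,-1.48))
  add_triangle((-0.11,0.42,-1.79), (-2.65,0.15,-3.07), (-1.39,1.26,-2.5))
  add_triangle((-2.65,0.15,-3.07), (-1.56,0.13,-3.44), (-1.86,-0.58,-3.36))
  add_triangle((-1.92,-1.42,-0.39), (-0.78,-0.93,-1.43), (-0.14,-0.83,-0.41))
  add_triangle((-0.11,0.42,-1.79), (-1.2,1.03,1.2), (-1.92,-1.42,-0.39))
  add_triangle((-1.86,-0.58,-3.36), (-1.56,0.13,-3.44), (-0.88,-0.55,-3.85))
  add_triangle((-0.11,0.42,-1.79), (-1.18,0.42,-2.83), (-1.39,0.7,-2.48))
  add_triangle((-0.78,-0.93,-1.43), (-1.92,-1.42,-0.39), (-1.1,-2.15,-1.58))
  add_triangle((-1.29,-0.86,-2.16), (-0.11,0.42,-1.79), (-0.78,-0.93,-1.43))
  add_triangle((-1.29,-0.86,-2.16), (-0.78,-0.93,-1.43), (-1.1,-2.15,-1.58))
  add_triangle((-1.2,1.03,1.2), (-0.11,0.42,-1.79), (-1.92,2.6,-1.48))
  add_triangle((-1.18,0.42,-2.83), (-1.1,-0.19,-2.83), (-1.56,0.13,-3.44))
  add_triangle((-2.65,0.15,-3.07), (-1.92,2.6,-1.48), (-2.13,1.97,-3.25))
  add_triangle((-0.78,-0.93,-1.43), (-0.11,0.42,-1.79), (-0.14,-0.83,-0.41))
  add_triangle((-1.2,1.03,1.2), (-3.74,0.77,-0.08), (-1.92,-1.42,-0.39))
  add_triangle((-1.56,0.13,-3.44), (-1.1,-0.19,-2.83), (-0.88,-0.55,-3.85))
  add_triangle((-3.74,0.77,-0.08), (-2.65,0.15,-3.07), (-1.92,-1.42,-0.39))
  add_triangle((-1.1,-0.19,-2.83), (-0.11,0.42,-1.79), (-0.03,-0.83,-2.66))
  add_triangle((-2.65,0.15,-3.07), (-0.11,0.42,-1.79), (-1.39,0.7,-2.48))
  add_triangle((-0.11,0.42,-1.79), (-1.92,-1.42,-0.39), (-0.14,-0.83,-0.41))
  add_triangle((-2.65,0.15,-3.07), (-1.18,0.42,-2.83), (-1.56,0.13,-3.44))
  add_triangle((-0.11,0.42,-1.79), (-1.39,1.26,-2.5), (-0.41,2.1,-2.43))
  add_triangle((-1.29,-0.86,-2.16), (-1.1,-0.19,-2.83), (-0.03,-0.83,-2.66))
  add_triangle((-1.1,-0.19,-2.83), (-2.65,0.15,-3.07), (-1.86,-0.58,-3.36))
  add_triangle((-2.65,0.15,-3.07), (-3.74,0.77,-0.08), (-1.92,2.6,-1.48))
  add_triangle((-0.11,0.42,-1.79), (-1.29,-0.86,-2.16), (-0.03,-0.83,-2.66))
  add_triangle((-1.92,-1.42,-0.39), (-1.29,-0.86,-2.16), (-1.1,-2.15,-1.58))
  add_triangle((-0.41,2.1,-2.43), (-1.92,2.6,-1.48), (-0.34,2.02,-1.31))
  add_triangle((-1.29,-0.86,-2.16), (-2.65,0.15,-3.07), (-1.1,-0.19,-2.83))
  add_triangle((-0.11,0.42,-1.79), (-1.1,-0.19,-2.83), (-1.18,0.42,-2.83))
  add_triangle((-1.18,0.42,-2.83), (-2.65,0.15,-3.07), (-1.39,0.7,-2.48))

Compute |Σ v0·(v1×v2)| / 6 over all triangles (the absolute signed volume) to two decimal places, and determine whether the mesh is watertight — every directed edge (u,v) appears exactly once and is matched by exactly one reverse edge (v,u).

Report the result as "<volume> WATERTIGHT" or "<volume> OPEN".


17.69 WATERTIGHT

Per-triangle v0·(v1×v2)/6:
  t1: +1.1271
  t2: +1.2052
  t3: +0.0978
  t4: -0.1792
  t5: -0.7601
  t6: +0.3185
  t7: +0.0148
  t8: +2.3866
  t9: +0.7049
  t10: +0.5164
  t11: +0.2525
  t12: -1.3163
  t13: +0.4851
  t14: +0.1255
  t15: -0.3905
  t16: +0.1547
  t17: +0.0608
  t18: -0.1404
  t19: +0.0505
  t20: +1.4689
  t21: +0.1479
  t22: +1.2166
  t23: -0.0743
  t24: +3.3236
  t25: +0.4358
  t26: -0.2973
  t27: -0.4721
  t28: +0.2278
  t29: +0.5119
  t30: +0.4769
  t31: -0.3366
  t32: +4.4959
  t33: -0.5565
  t34: +0.8525
  t35: +0.5370
  t36: +0.5669
  t37: +0.1889
  t38: +0.2658
Σ = +17.6936 → |volume| = 17.69

Directed edges: 114 total, each appears once with its reverse present → watertight.


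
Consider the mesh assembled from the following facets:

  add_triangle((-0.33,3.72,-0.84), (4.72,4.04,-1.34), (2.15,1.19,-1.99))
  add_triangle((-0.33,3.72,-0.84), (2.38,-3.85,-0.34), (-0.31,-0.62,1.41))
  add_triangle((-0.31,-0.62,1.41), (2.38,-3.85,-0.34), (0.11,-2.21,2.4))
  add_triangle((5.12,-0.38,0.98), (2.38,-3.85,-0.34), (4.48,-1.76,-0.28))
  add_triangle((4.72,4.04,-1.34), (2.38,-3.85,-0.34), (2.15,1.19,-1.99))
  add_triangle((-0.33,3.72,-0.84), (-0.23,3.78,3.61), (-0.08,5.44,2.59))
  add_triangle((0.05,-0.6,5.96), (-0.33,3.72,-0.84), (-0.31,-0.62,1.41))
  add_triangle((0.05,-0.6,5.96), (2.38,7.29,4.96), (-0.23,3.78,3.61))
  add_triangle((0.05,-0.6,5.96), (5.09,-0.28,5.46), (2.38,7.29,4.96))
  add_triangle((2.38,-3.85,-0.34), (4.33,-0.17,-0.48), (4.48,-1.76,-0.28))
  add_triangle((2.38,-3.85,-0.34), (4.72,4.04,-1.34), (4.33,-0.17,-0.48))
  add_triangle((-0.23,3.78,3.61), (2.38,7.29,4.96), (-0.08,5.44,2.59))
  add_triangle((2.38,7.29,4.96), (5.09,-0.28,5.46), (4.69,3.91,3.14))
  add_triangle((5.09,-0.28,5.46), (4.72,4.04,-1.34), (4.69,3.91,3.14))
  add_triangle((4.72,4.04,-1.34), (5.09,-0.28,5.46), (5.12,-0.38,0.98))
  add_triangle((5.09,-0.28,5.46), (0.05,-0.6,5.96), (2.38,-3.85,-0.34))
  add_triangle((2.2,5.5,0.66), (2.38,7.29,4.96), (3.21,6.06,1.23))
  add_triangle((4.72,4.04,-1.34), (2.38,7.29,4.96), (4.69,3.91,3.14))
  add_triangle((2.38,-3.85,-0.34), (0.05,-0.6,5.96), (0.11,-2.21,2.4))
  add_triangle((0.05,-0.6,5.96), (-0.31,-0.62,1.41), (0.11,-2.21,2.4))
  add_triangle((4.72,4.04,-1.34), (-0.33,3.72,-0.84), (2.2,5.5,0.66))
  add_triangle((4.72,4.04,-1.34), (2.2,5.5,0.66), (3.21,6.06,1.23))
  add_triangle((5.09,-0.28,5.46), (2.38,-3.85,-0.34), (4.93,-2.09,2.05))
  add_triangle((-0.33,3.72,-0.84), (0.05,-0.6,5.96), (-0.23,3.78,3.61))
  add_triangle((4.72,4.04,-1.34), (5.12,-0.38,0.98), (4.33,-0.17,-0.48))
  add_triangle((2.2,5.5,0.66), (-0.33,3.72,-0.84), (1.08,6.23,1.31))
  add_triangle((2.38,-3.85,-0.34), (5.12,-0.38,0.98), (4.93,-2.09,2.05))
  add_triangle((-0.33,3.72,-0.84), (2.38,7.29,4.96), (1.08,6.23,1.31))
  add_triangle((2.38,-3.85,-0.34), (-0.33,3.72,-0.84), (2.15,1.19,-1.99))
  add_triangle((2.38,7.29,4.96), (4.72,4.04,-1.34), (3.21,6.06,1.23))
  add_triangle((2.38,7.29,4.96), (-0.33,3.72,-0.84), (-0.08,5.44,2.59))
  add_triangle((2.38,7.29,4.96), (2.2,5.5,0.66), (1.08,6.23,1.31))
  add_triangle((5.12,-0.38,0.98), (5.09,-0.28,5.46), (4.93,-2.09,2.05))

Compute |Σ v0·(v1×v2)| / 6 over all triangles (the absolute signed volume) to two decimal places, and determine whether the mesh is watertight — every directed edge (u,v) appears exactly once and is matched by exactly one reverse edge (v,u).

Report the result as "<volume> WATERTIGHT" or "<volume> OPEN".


224.25 OPEN

Per-triangle v0·(v1×v2)/6:
  t1: +4.8215
  t2: -1.3314
  t3: -0.0262
  t4: +2.5965
  t5: +6.5610
  t6: +0.8648
  t7: +1.3155
  t8: +11.6383
  t9: +38.4026
  t10: +0.6743
  t11: +2.4465
  t12: +4.3179
  t13: +20.4149
  t14: +15.7432
  t15: +16.9926
  t16: +20.1005
  t17: +3.1904
  t18: +18.9399
  t19: +4.3124
  t20: +0.6719
  t21: +6.7013
  t22: +2.7454
  t23: +5.7533
  t24: +0.3893
  t25: +4.6135
  t26: +2.6023
  t27: +4.6385
  t28: +1.5889
  t29: -0.4842
  t30: +5.8370
  t31: +5.5165
  t32: +5.0113
  t33: +6.6919
Σ = +224.2518 → |volume| = 224.25

Directed edges: 99 total; 3 unmatched, e.g. (4.48,-1.76,-0.28)→(5.12,-0.38,0.98) → open.


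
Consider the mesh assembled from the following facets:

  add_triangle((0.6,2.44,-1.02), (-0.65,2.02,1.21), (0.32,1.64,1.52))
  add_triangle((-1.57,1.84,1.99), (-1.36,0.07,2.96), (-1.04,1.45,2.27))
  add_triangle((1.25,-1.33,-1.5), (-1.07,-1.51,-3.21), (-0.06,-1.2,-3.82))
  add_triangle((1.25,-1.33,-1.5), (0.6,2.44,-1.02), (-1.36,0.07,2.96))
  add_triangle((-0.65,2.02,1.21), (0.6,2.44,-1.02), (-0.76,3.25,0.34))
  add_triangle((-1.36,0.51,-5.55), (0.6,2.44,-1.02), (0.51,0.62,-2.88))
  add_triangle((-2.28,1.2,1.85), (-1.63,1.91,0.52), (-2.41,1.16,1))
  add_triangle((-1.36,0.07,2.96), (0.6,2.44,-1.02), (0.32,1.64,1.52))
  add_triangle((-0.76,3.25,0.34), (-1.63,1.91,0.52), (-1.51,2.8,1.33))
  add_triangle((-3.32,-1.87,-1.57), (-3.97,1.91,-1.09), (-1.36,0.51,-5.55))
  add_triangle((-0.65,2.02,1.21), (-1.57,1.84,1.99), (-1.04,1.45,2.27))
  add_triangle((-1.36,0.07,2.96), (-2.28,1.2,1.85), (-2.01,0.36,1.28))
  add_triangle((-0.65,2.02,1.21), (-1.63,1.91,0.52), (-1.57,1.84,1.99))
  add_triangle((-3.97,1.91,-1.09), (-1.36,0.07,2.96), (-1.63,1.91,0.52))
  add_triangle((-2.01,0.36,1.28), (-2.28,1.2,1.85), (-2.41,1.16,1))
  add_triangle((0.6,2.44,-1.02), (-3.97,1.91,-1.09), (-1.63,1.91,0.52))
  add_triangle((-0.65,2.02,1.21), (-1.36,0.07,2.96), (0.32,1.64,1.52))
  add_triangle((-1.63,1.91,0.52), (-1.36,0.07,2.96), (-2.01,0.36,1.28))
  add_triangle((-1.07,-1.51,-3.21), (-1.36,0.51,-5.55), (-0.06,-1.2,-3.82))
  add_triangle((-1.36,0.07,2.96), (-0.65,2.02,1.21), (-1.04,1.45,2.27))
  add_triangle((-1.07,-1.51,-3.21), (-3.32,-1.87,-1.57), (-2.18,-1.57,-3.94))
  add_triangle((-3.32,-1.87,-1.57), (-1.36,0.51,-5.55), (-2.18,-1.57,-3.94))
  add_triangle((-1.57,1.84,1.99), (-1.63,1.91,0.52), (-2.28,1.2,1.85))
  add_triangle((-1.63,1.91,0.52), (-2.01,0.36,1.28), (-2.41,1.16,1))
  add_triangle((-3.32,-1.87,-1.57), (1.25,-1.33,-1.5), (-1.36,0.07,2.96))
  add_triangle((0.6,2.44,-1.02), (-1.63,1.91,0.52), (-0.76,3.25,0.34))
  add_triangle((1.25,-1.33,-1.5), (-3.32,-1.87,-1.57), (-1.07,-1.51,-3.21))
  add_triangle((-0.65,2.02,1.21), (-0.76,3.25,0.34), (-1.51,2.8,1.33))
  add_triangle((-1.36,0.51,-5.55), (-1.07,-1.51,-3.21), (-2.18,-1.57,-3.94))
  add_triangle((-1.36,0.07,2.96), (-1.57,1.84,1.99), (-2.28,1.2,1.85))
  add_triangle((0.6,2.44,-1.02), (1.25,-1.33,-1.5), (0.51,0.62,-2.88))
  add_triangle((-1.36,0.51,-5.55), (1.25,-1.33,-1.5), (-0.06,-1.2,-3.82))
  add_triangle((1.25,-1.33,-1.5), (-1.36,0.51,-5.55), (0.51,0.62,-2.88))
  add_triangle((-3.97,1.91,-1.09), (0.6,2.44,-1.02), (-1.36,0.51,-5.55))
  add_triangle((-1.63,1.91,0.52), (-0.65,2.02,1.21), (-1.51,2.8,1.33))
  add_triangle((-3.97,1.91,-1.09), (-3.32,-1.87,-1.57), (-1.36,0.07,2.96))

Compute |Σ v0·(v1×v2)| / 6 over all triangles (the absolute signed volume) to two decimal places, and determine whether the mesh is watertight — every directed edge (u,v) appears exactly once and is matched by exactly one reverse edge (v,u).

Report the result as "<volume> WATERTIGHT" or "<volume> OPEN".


Per-triangle v0·(v1×v2)/6:
  t1: +0.9590
  t2: +0.4543
  t3: +0.9642
  t4: +0.7656
  t5: +0.5105
  t6: +2.3591
  t7: +0.4151
  t8: -1.1340
  t9: +0.5164
  t10: +11.8132
  t11: +0.2900
  t12: +0.5785
  t13: +0.5090
  t14: +2.8571
  t15: +0.2389
  t16: +2.6294
  t17: +1.0749
  t18: -1.1049
  t19: +1.8693
  t20: -0.0677
  t21: +0.9486
  t22: +2.9829
  t23: +0.5955
  t24: -0.1635
  t25: +3.0880
  t26: +0.6144
  t27: +1.9936
  t28: +0.3629
  t29: +1.5213
  t30: +0.8909
  t31: +1.3819
  t32: +1.1312
  t33: +2.1824
  t34: +9.4593
  t35: -0.0093
  t36: +7.9020
Σ = +61.3798 → |volume| = 61.38

Directed edges: 108 total, each appears once with its reverse present → watertight.

61.38 WATERTIGHT


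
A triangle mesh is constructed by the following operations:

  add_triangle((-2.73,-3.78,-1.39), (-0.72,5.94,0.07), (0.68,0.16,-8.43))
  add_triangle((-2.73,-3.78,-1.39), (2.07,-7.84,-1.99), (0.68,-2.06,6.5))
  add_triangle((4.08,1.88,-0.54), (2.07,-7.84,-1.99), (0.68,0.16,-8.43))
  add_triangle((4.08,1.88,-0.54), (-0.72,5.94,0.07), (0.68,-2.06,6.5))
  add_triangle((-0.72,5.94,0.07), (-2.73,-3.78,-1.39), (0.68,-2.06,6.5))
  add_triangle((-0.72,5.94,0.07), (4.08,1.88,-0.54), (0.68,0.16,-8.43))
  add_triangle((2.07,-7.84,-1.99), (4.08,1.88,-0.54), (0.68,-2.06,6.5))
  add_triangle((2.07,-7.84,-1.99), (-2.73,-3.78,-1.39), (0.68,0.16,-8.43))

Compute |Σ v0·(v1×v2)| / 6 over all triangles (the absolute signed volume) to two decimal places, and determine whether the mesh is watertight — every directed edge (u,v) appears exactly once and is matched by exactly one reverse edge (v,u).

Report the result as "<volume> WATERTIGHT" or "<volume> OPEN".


Per-triangle v0·(v1×v2)/6:
  t1: +27.5452
  t2: +34.1340
  t3: +49.6926
  t4: +28.0642
  t5: +20.0194
  t6: +35.5711
  t7: +42.1763
  t8: +41.6692
Σ = +278.8720 → |volume| = 278.87

Directed edges: 24 total, each appears once with its reverse present → watertight.

278.87 WATERTIGHT


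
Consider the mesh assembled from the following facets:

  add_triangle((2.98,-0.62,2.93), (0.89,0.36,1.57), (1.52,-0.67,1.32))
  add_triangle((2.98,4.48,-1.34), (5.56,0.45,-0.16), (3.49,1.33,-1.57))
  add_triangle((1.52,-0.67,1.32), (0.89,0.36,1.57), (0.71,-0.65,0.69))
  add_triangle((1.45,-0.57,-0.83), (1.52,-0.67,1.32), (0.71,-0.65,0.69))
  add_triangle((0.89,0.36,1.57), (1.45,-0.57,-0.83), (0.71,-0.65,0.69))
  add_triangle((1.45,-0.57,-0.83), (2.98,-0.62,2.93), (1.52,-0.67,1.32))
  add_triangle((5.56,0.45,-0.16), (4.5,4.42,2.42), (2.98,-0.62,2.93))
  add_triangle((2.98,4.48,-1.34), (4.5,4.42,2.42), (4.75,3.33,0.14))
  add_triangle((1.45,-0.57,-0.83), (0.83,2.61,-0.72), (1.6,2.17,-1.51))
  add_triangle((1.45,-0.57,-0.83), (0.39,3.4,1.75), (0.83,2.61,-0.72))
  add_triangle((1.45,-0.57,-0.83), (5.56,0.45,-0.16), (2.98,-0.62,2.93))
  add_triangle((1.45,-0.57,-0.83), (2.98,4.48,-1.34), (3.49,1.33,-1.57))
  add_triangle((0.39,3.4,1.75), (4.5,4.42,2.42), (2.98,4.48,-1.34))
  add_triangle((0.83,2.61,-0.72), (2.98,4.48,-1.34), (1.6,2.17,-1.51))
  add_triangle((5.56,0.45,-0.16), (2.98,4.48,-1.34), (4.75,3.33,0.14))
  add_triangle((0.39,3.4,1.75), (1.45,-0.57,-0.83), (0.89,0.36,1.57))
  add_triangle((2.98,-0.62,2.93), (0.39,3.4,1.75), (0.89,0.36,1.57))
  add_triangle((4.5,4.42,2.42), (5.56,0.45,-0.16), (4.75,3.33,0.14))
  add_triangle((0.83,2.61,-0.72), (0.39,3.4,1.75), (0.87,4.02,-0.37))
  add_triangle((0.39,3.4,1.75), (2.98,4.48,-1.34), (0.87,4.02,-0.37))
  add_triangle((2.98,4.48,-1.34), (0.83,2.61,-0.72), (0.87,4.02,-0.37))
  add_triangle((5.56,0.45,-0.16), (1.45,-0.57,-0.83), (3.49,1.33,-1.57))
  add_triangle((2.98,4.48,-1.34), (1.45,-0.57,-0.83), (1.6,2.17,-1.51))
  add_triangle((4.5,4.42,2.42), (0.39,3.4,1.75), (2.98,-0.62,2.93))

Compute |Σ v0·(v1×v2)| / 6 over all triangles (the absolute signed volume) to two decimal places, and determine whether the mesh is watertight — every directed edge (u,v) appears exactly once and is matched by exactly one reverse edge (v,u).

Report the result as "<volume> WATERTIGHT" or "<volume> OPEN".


Per-triangle v0·(v1×v2)/6:
  t1: +0.0749
  t2: +4.5549
  t3: +0.0821
  t4: +0.1771
  t5: -0.3745
  t6: +0.3731
  t7: +13.3689
  t8: +5.7597
  t9: -0.2559
  t10: -1.6105
  t11: +2.5500
  t12: +0.3453
  t13: +8.4522
  t14: +0.5754
  t15: +4.5104
  t16: -1.4471
  t17: +0.8315
  t18: +5.9191
  t19: -0.2553
  t20: +2.5638
  t21: +0.4815
  t22: +1.7012
  t23: +1.0589
  t24: +7.1011
Σ = +56.5374 → |volume| = 56.54

Directed edges: 72 total, each appears once with its reverse present → watertight.

56.54 WATERTIGHT


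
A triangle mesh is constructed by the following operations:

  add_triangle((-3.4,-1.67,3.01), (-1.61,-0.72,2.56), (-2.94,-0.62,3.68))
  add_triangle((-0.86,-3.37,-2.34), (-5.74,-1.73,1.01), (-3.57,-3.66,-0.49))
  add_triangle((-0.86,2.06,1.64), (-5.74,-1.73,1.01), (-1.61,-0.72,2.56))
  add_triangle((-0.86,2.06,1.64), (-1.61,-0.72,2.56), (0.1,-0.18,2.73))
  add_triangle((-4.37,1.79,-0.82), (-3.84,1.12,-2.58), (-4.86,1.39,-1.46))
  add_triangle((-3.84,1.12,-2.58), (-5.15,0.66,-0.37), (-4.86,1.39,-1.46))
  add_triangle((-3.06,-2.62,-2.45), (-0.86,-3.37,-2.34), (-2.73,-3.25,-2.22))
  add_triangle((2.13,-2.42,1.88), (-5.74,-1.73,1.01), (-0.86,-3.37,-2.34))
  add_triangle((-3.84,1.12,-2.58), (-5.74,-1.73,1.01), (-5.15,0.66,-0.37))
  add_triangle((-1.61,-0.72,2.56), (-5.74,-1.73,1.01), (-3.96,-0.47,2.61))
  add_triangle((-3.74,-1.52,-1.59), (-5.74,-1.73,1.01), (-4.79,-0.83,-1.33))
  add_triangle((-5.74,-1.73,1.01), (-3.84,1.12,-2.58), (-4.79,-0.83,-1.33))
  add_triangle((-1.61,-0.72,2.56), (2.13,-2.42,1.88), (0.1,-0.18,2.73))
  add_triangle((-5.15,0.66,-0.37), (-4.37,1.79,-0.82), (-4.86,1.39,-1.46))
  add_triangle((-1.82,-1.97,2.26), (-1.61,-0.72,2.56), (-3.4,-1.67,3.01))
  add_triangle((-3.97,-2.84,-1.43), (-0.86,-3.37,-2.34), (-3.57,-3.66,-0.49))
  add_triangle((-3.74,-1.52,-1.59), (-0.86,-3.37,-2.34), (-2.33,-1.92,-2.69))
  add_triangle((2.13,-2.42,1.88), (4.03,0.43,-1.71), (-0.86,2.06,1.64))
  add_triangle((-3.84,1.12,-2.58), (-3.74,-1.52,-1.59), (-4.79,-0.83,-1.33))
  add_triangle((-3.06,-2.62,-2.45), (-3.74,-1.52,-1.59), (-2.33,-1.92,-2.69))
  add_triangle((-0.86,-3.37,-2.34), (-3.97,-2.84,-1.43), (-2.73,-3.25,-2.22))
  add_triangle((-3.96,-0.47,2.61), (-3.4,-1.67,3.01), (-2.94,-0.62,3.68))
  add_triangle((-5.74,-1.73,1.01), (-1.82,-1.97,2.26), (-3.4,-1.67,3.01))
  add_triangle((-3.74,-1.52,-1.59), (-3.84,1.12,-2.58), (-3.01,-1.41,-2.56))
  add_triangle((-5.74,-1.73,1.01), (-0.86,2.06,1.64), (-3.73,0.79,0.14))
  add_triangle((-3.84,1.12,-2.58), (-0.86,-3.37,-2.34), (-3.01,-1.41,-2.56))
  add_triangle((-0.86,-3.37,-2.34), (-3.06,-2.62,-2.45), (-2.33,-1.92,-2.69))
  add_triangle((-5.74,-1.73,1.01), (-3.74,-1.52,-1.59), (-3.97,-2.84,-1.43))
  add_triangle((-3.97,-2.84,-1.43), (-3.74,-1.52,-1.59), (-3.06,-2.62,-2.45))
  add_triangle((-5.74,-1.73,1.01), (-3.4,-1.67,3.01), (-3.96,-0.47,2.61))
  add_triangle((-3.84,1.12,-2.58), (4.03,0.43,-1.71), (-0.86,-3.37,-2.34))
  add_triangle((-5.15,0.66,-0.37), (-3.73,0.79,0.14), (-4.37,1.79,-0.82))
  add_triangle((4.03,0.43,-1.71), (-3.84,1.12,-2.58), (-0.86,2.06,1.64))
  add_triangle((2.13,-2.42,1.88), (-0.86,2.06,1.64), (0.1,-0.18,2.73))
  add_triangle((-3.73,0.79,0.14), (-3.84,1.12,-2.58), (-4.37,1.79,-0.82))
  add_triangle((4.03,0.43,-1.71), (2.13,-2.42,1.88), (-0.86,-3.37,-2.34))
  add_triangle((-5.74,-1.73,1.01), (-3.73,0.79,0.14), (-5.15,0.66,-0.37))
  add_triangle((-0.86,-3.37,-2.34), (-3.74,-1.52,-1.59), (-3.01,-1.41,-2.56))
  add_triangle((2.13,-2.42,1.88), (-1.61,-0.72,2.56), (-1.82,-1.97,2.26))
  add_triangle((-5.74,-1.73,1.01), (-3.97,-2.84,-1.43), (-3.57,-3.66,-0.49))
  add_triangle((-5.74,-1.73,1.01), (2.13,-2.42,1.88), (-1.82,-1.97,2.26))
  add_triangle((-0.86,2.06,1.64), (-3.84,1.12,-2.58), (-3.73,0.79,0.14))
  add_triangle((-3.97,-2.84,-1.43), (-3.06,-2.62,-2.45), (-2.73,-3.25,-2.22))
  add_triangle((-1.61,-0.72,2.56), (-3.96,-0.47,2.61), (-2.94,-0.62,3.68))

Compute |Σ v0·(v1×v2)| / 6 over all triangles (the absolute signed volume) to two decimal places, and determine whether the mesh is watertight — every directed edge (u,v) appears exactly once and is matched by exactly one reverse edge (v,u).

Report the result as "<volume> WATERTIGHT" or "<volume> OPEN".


107.65 WATERTIGHT

Per-triangle v0·(v1×v2)/6:
  t1: +0.4866
  t2: -2.8310
  t3: +5.3857
  t4: +1.9115
  t5: +0.6328
  t6: +0.9186
  t7: +0.7226
  t8: +14.0081
  t9: +4.1097
  t10: -2.0055
  t11: +2.1363
  t12: +2.8225
  t13: +2.2969
  t14: +0.8395
  t15: +0.7179
  t16: +2.9367
  t17: -2.0021
  t18: +6.2905
  t19: +1.8399
  t20: +0.7610
  t21: +0.5117
  t22: +1.3187
  t23: +2.0822
  t24: +2.2496
  t25: +3.8717
  t26: +1.3344
  t27: +1.1706
  t28: +2.7347
  t29: +1.0997
  t30: +2.8503
  t31: +12.0478
  t32: +0.5662
  t33: +7.3938
  t34: +1.0721
  t35: -1.2763
  t36: +10.9392
  t37: +1.2443
  t38: +2.1808
  t39: +2.2075
  t40: +3.5038
  t41: +2.6159
  t42: +3.4867
  t43: +0.8040
  t44: -0.3401
Σ = +107.6476 → |volume| = 107.65

Directed edges: 132 total, each appears once with its reverse present → watertight.


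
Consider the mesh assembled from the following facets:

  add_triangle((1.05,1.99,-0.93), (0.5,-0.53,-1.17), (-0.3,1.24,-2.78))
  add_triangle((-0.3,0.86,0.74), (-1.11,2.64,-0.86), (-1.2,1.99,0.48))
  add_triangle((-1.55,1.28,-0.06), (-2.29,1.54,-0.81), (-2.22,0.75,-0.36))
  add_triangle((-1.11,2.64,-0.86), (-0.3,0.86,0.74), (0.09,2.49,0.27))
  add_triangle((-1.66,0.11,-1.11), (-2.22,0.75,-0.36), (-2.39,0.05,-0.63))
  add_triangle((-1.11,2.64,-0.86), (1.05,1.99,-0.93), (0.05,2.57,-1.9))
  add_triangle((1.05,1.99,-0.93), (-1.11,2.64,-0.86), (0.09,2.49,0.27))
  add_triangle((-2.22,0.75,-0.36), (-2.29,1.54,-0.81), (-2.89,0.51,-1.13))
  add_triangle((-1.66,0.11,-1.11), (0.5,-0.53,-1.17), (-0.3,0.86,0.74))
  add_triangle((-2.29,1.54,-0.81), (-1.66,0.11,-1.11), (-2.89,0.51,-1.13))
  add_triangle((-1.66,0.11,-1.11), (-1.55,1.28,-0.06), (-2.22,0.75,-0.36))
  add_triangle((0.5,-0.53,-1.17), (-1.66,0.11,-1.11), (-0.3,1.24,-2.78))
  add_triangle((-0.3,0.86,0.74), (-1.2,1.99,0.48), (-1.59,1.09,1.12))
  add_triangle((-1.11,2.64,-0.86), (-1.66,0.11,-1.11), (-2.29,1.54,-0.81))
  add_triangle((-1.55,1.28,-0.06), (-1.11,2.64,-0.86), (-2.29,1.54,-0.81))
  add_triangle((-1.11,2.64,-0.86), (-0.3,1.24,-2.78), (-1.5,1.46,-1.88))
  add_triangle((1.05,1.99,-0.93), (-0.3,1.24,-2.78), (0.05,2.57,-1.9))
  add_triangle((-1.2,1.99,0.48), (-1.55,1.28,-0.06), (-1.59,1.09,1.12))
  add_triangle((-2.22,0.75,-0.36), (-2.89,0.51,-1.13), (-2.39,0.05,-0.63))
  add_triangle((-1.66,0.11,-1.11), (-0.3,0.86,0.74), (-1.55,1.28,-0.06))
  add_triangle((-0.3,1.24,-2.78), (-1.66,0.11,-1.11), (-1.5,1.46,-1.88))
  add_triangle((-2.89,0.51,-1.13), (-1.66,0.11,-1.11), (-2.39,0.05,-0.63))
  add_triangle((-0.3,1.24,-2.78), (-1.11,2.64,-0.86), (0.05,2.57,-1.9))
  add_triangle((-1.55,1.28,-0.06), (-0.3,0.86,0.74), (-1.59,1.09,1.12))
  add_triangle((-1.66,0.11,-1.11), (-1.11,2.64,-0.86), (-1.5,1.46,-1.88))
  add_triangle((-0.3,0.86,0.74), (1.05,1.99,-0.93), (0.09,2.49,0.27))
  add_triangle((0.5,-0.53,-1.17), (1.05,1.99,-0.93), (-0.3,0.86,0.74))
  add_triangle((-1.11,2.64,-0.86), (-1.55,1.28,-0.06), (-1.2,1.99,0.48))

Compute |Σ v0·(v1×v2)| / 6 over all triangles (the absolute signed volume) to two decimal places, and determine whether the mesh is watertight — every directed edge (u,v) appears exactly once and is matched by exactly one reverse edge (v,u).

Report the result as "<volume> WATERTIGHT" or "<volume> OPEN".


10.64 WATERTIGHT

Per-triangle v0·(v1×v2)/6:
  t1: +1.0177
  t2: +0.1936
  t3: +0.1770
  t4: +0.4810
  t5: -0.1952
  t6: +0.7421
  t7: +1.0384
  t8: +0.2632
  t9: -0.2204
  t10: +0.2447
  t11: -0.2034
  t12: +0.8624
  t13: +0.2269
  t14: +0.5574
  t15: +0.3953
  t16: +1.0632
  t17: +0.7320
  t18: +0.3353
  t19: +0.1435
  t20: +0.0794
  t21: +0.6749
  t22: +0.1094
  t23: +1.0785
  t24: -0.2302
  t25: +0.5784
  t26: +0.1051
  t27: -0.0591
  t28: +0.4452
Σ = +10.6363 → |volume| = 10.64

Directed edges: 84 total, each appears once with its reverse present → watertight.


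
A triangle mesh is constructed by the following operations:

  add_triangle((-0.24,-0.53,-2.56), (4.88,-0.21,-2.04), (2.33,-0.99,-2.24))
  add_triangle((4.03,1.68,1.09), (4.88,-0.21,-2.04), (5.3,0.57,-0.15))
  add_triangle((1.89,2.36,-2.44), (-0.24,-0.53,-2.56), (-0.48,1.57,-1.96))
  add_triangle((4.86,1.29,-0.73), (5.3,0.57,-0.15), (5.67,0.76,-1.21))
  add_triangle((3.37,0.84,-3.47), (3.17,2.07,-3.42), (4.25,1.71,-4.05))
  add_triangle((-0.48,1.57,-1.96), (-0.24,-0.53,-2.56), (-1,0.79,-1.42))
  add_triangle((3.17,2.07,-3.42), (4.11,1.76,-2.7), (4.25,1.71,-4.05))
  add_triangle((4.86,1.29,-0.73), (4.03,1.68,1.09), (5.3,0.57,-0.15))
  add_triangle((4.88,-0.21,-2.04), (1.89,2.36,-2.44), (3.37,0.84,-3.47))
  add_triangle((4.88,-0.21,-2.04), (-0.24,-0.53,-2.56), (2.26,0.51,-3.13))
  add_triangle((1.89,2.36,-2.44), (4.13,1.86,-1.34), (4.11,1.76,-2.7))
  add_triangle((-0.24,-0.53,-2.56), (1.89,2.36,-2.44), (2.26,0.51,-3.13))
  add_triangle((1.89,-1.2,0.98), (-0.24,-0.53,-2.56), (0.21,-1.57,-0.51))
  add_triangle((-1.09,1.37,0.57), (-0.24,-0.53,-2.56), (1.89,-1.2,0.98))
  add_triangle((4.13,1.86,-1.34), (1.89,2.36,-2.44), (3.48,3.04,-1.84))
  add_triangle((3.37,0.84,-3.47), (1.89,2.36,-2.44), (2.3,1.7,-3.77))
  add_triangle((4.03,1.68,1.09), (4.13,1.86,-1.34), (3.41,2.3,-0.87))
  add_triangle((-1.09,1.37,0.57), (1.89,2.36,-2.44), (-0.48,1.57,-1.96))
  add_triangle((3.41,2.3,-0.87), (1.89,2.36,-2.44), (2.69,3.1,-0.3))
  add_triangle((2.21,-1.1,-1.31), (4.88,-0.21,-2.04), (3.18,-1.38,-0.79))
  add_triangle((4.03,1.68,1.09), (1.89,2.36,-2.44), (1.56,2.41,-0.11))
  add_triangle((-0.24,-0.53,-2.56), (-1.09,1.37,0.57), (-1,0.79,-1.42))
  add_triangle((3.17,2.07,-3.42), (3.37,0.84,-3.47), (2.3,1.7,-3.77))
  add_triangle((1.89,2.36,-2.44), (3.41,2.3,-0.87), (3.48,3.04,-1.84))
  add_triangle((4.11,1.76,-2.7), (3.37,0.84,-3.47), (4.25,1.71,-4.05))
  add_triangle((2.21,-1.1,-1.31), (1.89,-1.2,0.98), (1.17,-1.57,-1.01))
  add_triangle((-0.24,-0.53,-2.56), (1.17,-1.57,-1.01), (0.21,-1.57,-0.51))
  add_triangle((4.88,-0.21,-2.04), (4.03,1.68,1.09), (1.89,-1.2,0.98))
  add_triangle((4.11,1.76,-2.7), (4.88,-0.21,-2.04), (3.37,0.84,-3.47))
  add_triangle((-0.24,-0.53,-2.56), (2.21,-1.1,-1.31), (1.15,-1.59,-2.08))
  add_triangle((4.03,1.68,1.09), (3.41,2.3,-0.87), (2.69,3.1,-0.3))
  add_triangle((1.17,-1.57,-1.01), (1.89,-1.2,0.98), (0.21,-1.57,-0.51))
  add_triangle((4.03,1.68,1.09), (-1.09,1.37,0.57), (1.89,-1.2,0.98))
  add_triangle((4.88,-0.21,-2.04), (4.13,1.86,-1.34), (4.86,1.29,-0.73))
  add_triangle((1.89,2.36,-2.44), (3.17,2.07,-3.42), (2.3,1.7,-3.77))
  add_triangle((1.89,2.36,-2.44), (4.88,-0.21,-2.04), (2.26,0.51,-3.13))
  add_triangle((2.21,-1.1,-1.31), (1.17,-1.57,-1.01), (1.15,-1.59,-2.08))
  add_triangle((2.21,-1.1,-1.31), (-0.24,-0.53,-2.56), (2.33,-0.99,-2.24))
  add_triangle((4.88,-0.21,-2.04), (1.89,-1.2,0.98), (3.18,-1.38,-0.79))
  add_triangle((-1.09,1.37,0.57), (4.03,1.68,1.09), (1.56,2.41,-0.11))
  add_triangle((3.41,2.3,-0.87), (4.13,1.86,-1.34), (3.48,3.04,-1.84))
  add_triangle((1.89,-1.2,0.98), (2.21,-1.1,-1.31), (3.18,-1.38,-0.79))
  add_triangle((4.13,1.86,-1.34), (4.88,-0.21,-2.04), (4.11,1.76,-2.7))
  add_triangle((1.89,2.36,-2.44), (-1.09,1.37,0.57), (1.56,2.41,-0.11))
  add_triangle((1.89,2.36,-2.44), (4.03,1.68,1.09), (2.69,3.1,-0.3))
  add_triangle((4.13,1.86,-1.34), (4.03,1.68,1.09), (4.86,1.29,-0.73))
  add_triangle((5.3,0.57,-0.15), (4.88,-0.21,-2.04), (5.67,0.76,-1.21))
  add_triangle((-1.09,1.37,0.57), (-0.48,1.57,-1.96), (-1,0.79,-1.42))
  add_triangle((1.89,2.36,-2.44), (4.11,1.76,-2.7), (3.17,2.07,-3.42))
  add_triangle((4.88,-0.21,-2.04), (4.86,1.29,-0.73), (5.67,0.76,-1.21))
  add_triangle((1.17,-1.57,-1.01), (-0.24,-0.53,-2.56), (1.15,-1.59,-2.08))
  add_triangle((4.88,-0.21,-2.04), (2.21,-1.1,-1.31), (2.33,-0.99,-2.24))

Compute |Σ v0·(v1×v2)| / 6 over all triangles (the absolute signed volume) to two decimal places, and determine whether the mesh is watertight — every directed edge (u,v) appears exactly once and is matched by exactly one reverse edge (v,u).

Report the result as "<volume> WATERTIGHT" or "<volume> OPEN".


47.80 WATERTIGHT

Per-triangle v0·(v1×v2)/6:
  t1: +1.3688
  t2: -1.3127
  t3: +2.1483
  t4: +0.6328
  t5: +0.2914
  t6: +0.5938
  t7: +0.7148
  t8: +1.4685
  t9: -2.7710
  t10: +2.2743
  t11: +1.5336
  t12: +2.0747
  t13: -0.9692
  t14: -0.2761
  t15: +1.1136
  t16: -1.1746
  t17: +1.2832
  t18: +1.6472
  t19: +1.6688
  t20: +0.8312
  t21: +2.9264
  t22: +0.0658
  t23: +0.9090
  t24: -0.1836
  t25: +0.4251
  t26: +0.7943
  t27: +0.6405
  t28: +5.1928
  t29: +2.4605
  t30: +0.6784
  t31: +1.7756
  t32: +0.5704
  t33: +1.7292
  t34: +1.6860
  t35: +0.7245
  t36: +3.5242
  t37: +0.3901
  t38: +0.3744
  t39: +1.2990
  t40: +1.6740
  t41: +0.6136
  t42: +0.2615
  t43: +2.2361
  t44: +1.7598
  t45: -2.8370
  t46: +1.4046
  t47: +0.9336
  t48: +0.5287
  t49: +0.8358
  t50: +0.3518
  t51: +0.1554
  t52: +0.7553
Σ = +47.7967 → |volume| = 47.80

Directed edges: 156 total, each appears once with its reverse present → watertight.
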